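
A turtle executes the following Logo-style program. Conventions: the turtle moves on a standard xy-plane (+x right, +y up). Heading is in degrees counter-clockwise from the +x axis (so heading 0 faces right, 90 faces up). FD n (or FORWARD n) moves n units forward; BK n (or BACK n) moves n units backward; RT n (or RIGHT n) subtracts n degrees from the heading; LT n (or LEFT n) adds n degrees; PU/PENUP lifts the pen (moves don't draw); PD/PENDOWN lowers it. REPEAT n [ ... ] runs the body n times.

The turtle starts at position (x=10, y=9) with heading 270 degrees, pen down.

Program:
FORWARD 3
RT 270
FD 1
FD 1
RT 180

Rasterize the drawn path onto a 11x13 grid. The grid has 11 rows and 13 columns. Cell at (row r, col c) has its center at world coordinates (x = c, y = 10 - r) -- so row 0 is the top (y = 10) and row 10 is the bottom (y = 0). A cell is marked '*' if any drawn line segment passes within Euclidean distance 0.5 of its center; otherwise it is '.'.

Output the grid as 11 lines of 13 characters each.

Answer: .............
..........*..
..........*..
..........*..
..........***
.............
.............
.............
.............
.............
.............

Derivation:
Segment 0: (10,9) -> (10,6)
Segment 1: (10,6) -> (11,6)
Segment 2: (11,6) -> (12,6)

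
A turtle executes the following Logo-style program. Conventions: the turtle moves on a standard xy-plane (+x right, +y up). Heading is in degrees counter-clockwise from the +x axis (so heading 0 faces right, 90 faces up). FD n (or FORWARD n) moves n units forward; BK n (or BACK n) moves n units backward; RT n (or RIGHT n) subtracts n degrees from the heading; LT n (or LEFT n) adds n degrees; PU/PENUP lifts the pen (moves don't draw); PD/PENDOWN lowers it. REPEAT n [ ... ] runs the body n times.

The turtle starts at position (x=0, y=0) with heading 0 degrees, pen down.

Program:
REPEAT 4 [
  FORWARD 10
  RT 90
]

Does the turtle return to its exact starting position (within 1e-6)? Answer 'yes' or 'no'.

Answer: yes

Derivation:
Executing turtle program step by step:
Start: pos=(0,0), heading=0, pen down
REPEAT 4 [
  -- iteration 1/4 --
  FD 10: (0,0) -> (10,0) [heading=0, draw]
  RT 90: heading 0 -> 270
  -- iteration 2/4 --
  FD 10: (10,0) -> (10,-10) [heading=270, draw]
  RT 90: heading 270 -> 180
  -- iteration 3/4 --
  FD 10: (10,-10) -> (0,-10) [heading=180, draw]
  RT 90: heading 180 -> 90
  -- iteration 4/4 --
  FD 10: (0,-10) -> (0,0) [heading=90, draw]
  RT 90: heading 90 -> 0
]
Final: pos=(0,0), heading=0, 4 segment(s) drawn

Start position: (0, 0)
Final position: (0, 0)
Distance = 0; < 1e-6 -> CLOSED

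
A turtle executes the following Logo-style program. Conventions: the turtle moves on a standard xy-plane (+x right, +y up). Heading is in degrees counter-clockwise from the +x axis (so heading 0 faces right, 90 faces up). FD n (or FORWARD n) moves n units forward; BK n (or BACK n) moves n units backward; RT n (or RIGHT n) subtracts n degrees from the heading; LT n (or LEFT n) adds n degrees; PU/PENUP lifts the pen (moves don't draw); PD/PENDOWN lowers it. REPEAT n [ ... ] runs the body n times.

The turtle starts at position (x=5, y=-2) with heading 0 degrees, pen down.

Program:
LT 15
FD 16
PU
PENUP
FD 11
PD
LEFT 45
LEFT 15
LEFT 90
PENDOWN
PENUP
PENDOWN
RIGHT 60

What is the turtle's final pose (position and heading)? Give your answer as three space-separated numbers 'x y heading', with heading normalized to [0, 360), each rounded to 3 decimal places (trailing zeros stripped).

Answer: 31.08 4.988 105

Derivation:
Executing turtle program step by step:
Start: pos=(5,-2), heading=0, pen down
LT 15: heading 0 -> 15
FD 16: (5,-2) -> (20.455,2.141) [heading=15, draw]
PU: pen up
PU: pen up
FD 11: (20.455,2.141) -> (31.08,4.988) [heading=15, move]
PD: pen down
LT 45: heading 15 -> 60
LT 15: heading 60 -> 75
LT 90: heading 75 -> 165
PD: pen down
PU: pen up
PD: pen down
RT 60: heading 165 -> 105
Final: pos=(31.08,4.988), heading=105, 1 segment(s) drawn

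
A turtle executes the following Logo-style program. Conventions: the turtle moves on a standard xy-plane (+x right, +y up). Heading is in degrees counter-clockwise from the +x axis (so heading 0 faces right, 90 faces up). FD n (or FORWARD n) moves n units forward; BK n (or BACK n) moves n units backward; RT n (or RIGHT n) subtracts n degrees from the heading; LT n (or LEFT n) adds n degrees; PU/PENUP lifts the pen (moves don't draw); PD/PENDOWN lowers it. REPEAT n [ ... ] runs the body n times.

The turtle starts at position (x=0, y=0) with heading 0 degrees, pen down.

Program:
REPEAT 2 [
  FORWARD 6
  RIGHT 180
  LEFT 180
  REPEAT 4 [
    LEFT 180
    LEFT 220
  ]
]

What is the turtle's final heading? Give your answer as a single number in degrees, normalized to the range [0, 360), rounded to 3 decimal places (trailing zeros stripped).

Executing turtle program step by step:
Start: pos=(0,0), heading=0, pen down
REPEAT 2 [
  -- iteration 1/2 --
  FD 6: (0,0) -> (6,0) [heading=0, draw]
  RT 180: heading 0 -> 180
  LT 180: heading 180 -> 0
  REPEAT 4 [
    -- iteration 1/4 --
    LT 180: heading 0 -> 180
    LT 220: heading 180 -> 40
    -- iteration 2/4 --
    LT 180: heading 40 -> 220
    LT 220: heading 220 -> 80
    -- iteration 3/4 --
    LT 180: heading 80 -> 260
    LT 220: heading 260 -> 120
    -- iteration 4/4 --
    LT 180: heading 120 -> 300
    LT 220: heading 300 -> 160
  ]
  -- iteration 2/2 --
  FD 6: (6,0) -> (0.362,2.052) [heading=160, draw]
  RT 180: heading 160 -> 340
  LT 180: heading 340 -> 160
  REPEAT 4 [
    -- iteration 1/4 --
    LT 180: heading 160 -> 340
    LT 220: heading 340 -> 200
    -- iteration 2/4 --
    LT 180: heading 200 -> 20
    LT 220: heading 20 -> 240
    -- iteration 3/4 --
    LT 180: heading 240 -> 60
    LT 220: heading 60 -> 280
    -- iteration 4/4 --
    LT 180: heading 280 -> 100
    LT 220: heading 100 -> 320
  ]
]
Final: pos=(0.362,2.052), heading=320, 2 segment(s) drawn

Answer: 320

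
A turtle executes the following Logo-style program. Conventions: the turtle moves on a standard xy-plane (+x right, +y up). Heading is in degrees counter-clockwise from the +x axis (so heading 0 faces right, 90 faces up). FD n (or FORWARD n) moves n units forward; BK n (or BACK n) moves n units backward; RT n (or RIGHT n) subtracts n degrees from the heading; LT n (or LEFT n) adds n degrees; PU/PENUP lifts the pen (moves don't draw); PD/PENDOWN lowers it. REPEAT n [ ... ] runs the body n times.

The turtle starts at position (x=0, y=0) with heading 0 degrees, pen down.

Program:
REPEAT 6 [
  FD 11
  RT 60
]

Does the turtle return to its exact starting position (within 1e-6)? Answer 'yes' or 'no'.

Answer: yes

Derivation:
Executing turtle program step by step:
Start: pos=(0,0), heading=0, pen down
REPEAT 6 [
  -- iteration 1/6 --
  FD 11: (0,0) -> (11,0) [heading=0, draw]
  RT 60: heading 0 -> 300
  -- iteration 2/6 --
  FD 11: (11,0) -> (16.5,-9.526) [heading=300, draw]
  RT 60: heading 300 -> 240
  -- iteration 3/6 --
  FD 11: (16.5,-9.526) -> (11,-19.053) [heading=240, draw]
  RT 60: heading 240 -> 180
  -- iteration 4/6 --
  FD 11: (11,-19.053) -> (0,-19.053) [heading=180, draw]
  RT 60: heading 180 -> 120
  -- iteration 5/6 --
  FD 11: (0,-19.053) -> (-5.5,-9.526) [heading=120, draw]
  RT 60: heading 120 -> 60
  -- iteration 6/6 --
  FD 11: (-5.5,-9.526) -> (0,0) [heading=60, draw]
  RT 60: heading 60 -> 0
]
Final: pos=(0,0), heading=0, 6 segment(s) drawn

Start position: (0, 0)
Final position: (0, 0)
Distance = 0; < 1e-6 -> CLOSED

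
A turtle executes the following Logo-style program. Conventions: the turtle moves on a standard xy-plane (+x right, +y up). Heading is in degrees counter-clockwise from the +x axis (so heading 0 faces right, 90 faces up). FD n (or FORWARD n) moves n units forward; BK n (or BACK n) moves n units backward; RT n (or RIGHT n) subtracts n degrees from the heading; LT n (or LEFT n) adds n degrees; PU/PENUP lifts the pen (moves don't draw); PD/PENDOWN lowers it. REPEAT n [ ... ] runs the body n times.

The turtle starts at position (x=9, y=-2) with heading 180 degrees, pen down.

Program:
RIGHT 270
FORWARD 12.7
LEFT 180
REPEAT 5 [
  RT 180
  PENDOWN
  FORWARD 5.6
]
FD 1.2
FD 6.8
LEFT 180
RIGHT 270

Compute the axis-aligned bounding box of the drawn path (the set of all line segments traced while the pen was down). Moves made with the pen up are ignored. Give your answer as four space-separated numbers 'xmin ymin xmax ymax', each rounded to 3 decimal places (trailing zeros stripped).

Answer: 9 -28.3 9 -2

Derivation:
Executing turtle program step by step:
Start: pos=(9,-2), heading=180, pen down
RT 270: heading 180 -> 270
FD 12.7: (9,-2) -> (9,-14.7) [heading=270, draw]
LT 180: heading 270 -> 90
REPEAT 5 [
  -- iteration 1/5 --
  RT 180: heading 90 -> 270
  PD: pen down
  FD 5.6: (9,-14.7) -> (9,-20.3) [heading=270, draw]
  -- iteration 2/5 --
  RT 180: heading 270 -> 90
  PD: pen down
  FD 5.6: (9,-20.3) -> (9,-14.7) [heading=90, draw]
  -- iteration 3/5 --
  RT 180: heading 90 -> 270
  PD: pen down
  FD 5.6: (9,-14.7) -> (9,-20.3) [heading=270, draw]
  -- iteration 4/5 --
  RT 180: heading 270 -> 90
  PD: pen down
  FD 5.6: (9,-20.3) -> (9,-14.7) [heading=90, draw]
  -- iteration 5/5 --
  RT 180: heading 90 -> 270
  PD: pen down
  FD 5.6: (9,-14.7) -> (9,-20.3) [heading=270, draw]
]
FD 1.2: (9,-20.3) -> (9,-21.5) [heading=270, draw]
FD 6.8: (9,-21.5) -> (9,-28.3) [heading=270, draw]
LT 180: heading 270 -> 90
RT 270: heading 90 -> 180
Final: pos=(9,-28.3), heading=180, 8 segment(s) drawn

Segment endpoints: x in {9, 9, 9, 9}, y in {-28.3, -21.5, -20.3, -14.7, -14.7, -2}
xmin=9, ymin=-28.3, xmax=9, ymax=-2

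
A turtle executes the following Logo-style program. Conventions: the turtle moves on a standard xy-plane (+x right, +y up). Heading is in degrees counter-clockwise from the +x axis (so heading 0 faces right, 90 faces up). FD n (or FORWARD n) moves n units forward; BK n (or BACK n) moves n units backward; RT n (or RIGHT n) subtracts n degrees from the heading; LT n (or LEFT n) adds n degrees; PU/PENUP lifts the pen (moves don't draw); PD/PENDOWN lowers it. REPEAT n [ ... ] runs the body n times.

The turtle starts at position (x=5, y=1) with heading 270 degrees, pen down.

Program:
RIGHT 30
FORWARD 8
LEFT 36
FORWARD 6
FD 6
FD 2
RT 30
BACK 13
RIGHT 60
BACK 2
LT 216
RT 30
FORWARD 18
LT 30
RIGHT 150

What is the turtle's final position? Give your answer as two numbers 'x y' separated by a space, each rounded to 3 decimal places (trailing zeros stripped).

Executing turtle program step by step:
Start: pos=(5,1), heading=270, pen down
RT 30: heading 270 -> 240
FD 8: (5,1) -> (1,-5.928) [heading=240, draw]
LT 36: heading 240 -> 276
FD 6: (1,-5.928) -> (1.627,-11.895) [heading=276, draw]
FD 6: (1.627,-11.895) -> (2.254,-17.862) [heading=276, draw]
FD 2: (2.254,-17.862) -> (2.463,-19.852) [heading=276, draw]
RT 30: heading 276 -> 246
BK 13: (2.463,-19.852) -> (7.751,-7.975) [heading=246, draw]
RT 60: heading 246 -> 186
BK 2: (7.751,-7.975) -> (9.74,-7.766) [heading=186, draw]
LT 216: heading 186 -> 42
RT 30: heading 42 -> 12
FD 18: (9.74,-7.766) -> (27.347,-4.024) [heading=12, draw]
LT 30: heading 12 -> 42
RT 150: heading 42 -> 252
Final: pos=(27.347,-4.024), heading=252, 7 segment(s) drawn

Answer: 27.347 -4.024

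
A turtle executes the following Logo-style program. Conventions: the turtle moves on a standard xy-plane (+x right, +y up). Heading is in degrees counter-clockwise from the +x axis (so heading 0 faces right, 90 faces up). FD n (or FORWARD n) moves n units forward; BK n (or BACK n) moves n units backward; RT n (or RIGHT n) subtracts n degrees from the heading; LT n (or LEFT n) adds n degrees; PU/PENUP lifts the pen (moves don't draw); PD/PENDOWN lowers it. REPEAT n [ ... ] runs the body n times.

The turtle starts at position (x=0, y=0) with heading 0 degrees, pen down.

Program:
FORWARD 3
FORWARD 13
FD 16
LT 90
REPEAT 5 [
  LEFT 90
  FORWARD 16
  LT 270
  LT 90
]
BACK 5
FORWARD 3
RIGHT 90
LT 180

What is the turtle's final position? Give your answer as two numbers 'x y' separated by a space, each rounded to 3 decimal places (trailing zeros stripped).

Executing turtle program step by step:
Start: pos=(0,0), heading=0, pen down
FD 3: (0,0) -> (3,0) [heading=0, draw]
FD 13: (3,0) -> (16,0) [heading=0, draw]
FD 16: (16,0) -> (32,0) [heading=0, draw]
LT 90: heading 0 -> 90
REPEAT 5 [
  -- iteration 1/5 --
  LT 90: heading 90 -> 180
  FD 16: (32,0) -> (16,0) [heading=180, draw]
  LT 270: heading 180 -> 90
  LT 90: heading 90 -> 180
  -- iteration 2/5 --
  LT 90: heading 180 -> 270
  FD 16: (16,0) -> (16,-16) [heading=270, draw]
  LT 270: heading 270 -> 180
  LT 90: heading 180 -> 270
  -- iteration 3/5 --
  LT 90: heading 270 -> 0
  FD 16: (16,-16) -> (32,-16) [heading=0, draw]
  LT 270: heading 0 -> 270
  LT 90: heading 270 -> 0
  -- iteration 4/5 --
  LT 90: heading 0 -> 90
  FD 16: (32,-16) -> (32,0) [heading=90, draw]
  LT 270: heading 90 -> 0
  LT 90: heading 0 -> 90
  -- iteration 5/5 --
  LT 90: heading 90 -> 180
  FD 16: (32,0) -> (16,0) [heading=180, draw]
  LT 270: heading 180 -> 90
  LT 90: heading 90 -> 180
]
BK 5: (16,0) -> (21,0) [heading=180, draw]
FD 3: (21,0) -> (18,0) [heading=180, draw]
RT 90: heading 180 -> 90
LT 180: heading 90 -> 270
Final: pos=(18,0), heading=270, 10 segment(s) drawn

Answer: 18 0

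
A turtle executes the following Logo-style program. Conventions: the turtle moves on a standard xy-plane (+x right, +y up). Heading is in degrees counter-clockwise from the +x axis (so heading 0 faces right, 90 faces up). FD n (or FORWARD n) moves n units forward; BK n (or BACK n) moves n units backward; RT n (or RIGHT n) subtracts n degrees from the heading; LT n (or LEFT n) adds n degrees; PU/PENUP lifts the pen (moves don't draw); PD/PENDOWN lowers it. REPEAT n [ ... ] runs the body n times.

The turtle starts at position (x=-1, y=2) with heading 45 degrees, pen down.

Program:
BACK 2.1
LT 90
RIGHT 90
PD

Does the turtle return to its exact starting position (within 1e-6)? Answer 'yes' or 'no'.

Answer: no

Derivation:
Executing turtle program step by step:
Start: pos=(-1,2), heading=45, pen down
BK 2.1: (-1,2) -> (-2.485,0.515) [heading=45, draw]
LT 90: heading 45 -> 135
RT 90: heading 135 -> 45
PD: pen down
Final: pos=(-2.485,0.515), heading=45, 1 segment(s) drawn

Start position: (-1, 2)
Final position: (-2.485, 0.515)
Distance = 2.1; >= 1e-6 -> NOT closed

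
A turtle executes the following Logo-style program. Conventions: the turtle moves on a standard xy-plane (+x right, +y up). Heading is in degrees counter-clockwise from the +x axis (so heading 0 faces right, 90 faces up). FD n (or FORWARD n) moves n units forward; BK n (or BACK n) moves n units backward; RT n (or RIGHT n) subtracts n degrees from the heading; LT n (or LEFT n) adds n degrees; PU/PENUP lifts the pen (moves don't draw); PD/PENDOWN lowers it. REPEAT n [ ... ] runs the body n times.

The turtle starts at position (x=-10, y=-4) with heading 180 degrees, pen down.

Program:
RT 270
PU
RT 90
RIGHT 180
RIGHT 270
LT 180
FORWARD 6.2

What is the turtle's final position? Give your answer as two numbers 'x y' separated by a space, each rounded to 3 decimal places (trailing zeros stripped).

Executing turtle program step by step:
Start: pos=(-10,-4), heading=180, pen down
RT 270: heading 180 -> 270
PU: pen up
RT 90: heading 270 -> 180
RT 180: heading 180 -> 0
RT 270: heading 0 -> 90
LT 180: heading 90 -> 270
FD 6.2: (-10,-4) -> (-10,-10.2) [heading=270, move]
Final: pos=(-10,-10.2), heading=270, 0 segment(s) drawn

Answer: -10 -10.2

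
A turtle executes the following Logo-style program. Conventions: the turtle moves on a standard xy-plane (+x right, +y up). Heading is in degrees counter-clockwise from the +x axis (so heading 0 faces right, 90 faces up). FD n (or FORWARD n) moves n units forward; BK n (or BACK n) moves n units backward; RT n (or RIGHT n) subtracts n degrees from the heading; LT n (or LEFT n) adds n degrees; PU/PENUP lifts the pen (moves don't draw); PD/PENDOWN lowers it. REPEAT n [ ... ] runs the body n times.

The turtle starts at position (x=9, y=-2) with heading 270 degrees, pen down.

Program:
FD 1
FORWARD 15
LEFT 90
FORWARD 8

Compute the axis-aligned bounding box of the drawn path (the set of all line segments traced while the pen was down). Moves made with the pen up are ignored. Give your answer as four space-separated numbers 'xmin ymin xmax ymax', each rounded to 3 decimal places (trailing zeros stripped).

Answer: 9 -18 17 -2

Derivation:
Executing turtle program step by step:
Start: pos=(9,-2), heading=270, pen down
FD 1: (9,-2) -> (9,-3) [heading=270, draw]
FD 15: (9,-3) -> (9,-18) [heading=270, draw]
LT 90: heading 270 -> 0
FD 8: (9,-18) -> (17,-18) [heading=0, draw]
Final: pos=(17,-18), heading=0, 3 segment(s) drawn

Segment endpoints: x in {9, 9, 17}, y in {-18, -18, -3, -2}
xmin=9, ymin=-18, xmax=17, ymax=-2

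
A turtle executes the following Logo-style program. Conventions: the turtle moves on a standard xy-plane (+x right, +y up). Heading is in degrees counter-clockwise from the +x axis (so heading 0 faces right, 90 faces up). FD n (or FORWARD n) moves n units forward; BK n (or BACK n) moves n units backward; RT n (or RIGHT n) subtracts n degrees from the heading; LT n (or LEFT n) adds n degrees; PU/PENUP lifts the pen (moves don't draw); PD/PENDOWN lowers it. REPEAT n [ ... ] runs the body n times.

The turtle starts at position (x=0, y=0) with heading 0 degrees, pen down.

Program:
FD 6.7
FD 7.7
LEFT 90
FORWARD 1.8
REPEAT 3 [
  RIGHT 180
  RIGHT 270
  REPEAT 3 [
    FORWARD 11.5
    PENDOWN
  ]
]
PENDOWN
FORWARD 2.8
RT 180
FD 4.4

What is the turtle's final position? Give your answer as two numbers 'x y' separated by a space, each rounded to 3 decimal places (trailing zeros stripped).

Executing turtle program step by step:
Start: pos=(0,0), heading=0, pen down
FD 6.7: (0,0) -> (6.7,0) [heading=0, draw]
FD 7.7: (6.7,0) -> (14.4,0) [heading=0, draw]
LT 90: heading 0 -> 90
FD 1.8: (14.4,0) -> (14.4,1.8) [heading=90, draw]
REPEAT 3 [
  -- iteration 1/3 --
  RT 180: heading 90 -> 270
  RT 270: heading 270 -> 0
  REPEAT 3 [
    -- iteration 1/3 --
    FD 11.5: (14.4,1.8) -> (25.9,1.8) [heading=0, draw]
    PD: pen down
    -- iteration 2/3 --
    FD 11.5: (25.9,1.8) -> (37.4,1.8) [heading=0, draw]
    PD: pen down
    -- iteration 3/3 --
    FD 11.5: (37.4,1.8) -> (48.9,1.8) [heading=0, draw]
    PD: pen down
  ]
  -- iteration 2/3 --
  RT 180: heading 0 -> 180
  RT 270: heading 180 -> 270
  REPEAT 3 [
    -- iteration 1/3 --
    FD 11.5: (48.9,1.8) -> (48.9,-9.7) [heading=270, draw]
    PD: pen down
    -- iteration 2/3 --
    FD 11.5: (48.9,-9.7) -> (48.9,-21.2) [heading=270, draw]
    PD: pen down
    -- iteration 3/3 --
    FD 11.5: (48.9,-21.2) -> (48.9,-32.7) [heading=270, draw]
    PD: pen down
  ]
  -- iteration 3/3 --
  RT 180: heading 270 -> 90
  RT 270: heading 90 -> 180
  REPEAT 3 [
    -- iteration 1/3 --
    FD 11.5: (48.9,-32.7) -> (37.4,-32.7) [heading=180, draw]
    PD: pen down
    -- iteration 2/3 --
    FD 11.5: (37.4,-32.7) -> (25.9,-32.7) [heading=180, draw]
    PD: pen down
    -- iteration 3/3 --
    FD 11.5: (25.9,-32.7) -> (14.4,-32.7) [heading=180, draw]
    PD: pen down
  ]
]
PD: pen down
FD 2.8: (14.4,-32.7) -> (11.6,-32.7) [heading=180, draw]
RT 180: heading 180 -> 0
FD 4.4: (11.6,-32.7) -> (16,-32.7) [heading=0, draw]
Final: pos=(16,-32.7), heading=0, 14 segment(s) drawn

Answer: 16 -32.7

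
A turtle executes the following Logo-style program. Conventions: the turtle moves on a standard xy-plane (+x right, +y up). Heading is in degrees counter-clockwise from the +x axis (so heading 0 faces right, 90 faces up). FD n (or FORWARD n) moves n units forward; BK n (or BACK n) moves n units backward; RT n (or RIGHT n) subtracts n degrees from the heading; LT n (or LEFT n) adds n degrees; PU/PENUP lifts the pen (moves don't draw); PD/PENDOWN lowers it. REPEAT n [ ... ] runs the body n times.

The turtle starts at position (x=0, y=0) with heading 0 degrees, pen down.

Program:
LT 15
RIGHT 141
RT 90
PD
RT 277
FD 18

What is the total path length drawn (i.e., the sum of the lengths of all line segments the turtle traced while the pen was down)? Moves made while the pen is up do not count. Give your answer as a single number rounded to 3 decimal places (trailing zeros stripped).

Answer: 18

Derivation:
Executing turtle program step by step:
Start: pos=(0,0), heading=0, pen down
LT 15: heading 0 -> 15
RT 141: heading 15 -> 234
RT 90: heading 234 -> 144
PD: pen down
RT 277: heading 144 -> 227
FD 18: (0,0) -> (-12.276,-13.164) [heading=227, draw]
Final: pos=(-12.276,-13.164), heading=227, 1 segment(s) drawn

Segment lengths:
  seg 1: (0,0) -> (-12.276,-13.164), length = 18
Total = 18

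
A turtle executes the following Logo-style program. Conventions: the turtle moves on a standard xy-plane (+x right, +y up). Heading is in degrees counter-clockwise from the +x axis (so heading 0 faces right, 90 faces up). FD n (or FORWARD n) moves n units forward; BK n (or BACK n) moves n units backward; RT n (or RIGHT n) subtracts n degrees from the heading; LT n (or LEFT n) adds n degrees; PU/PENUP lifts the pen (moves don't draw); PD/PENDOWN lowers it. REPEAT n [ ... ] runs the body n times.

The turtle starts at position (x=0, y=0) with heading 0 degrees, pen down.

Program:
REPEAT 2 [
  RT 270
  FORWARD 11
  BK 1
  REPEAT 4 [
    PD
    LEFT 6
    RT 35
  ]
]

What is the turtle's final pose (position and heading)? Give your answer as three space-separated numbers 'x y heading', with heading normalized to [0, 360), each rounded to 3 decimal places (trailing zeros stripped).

Executing turtle program step by step:
Start: pos=(0,0), heading=0, pen down
REPEAT 2 [
  -- iteration 1/2 --
  RT 270: heading 0 -> 90
  FD 11: (0,0) -> (0,11) [heading=90, draw]
  BK 1: (0,11) -> (0,10) [heading=90, draw]
  REPEAT 4 [
    -- iteration 1/4 --
    PD: pen down
    LT 6: heading 90 -> 96
    RT 35: heading 96 -> 61
    -- iteration 2/4 --
    PD: pen down
    LT 6: heading 61 -> 67
    RT 35: heading 67 -> 32
    -- iteration 3/4 --
    PD: pen down
    LT 6: heading 32 -> 38
    RT 35: heading 38 -> 3
    -- iteration 4/4 --
    PD: pen down
    LT 6: heading 3 -> 9
    RT 35: heading 9 -> 334
  ]
  -- iteration 2/2 --
  RT 270: heading 334 -> 64
  FD 11: (0,10) -> (4.822,19.887) [heading=64, draw]
  BK 1: (4.822,19.887) -> (4.384,18.988) [heading=64, draw]
  REPEAT 4 [
    -- iteration 1/4 --
    PD: pen down
    LT 6: heading 64 -> 70
    RT 35: heading 70 -> 35
    -- iteration 2/4 --
    PD: pen down
    LT 6: heading 35 -> 41
    RT 35: heading 41 -> 6
    -- iteration 3/4 --
    PD: pen down
    LT 6: heading 6 -> 12
    RT 35: heading 12 -> 337
    -- iteration 4/4 --
    PD: pen down
    LT 6: heading 337 -> 343
    RT 35: heading 343 -> 308
  ]
]
Final: pos=(4.384,18.988), heading=308, 4 segment(s) drawn

Answer: 4.384 18.988 308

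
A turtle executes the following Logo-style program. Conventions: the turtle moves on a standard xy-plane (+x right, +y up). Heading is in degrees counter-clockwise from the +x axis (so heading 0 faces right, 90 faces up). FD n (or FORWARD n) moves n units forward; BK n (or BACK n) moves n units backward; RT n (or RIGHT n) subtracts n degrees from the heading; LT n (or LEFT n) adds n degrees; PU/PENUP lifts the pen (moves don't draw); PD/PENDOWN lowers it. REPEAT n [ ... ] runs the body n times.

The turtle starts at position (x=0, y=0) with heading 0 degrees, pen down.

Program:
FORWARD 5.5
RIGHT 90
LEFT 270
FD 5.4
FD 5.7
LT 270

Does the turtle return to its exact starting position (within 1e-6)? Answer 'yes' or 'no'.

Answer: no

Derivation:
Executing turtle program step by step:
Start: pos=(0,0), heading=0, pen down
FD 5.5: (0,0) -> (5.5,0) [heading=0, draw]
RT 90: heading 0 -> 270
LT 270: heading 270 -> 180
FD 5.4: (5.5,0) -> (0.1,0) [heading=180, draw]
FD 5.7: (0.1,0) -> (-5.6,0) [heading=180, draw]
LT 270: heading 180 -> 90
Final: pos=(-5.6,0), heading=90, 3 segment(s) drawn

Start position: (0, 0)
Final position: (-5.6, 0)
Distance = 5.6; >= 1e-6 -> NOT closed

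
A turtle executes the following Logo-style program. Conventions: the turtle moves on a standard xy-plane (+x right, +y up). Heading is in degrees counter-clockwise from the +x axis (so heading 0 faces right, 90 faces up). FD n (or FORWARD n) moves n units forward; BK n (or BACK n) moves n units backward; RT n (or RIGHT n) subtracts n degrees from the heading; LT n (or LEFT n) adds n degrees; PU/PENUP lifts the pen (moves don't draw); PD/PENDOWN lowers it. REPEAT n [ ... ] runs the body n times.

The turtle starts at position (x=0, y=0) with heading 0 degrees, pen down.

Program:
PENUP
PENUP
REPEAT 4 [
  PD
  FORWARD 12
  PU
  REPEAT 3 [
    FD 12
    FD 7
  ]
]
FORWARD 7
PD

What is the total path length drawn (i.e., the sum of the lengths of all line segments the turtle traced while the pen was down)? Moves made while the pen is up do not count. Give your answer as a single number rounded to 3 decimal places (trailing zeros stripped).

Executing turtle program step by step:
Start: pos=(0,0), heading=0, pen down
PU: pen up
PU: pen up
REPEAT 4 [
  -- iteration 1/4 --
  PD: pen down
  FD 12: (0,0) -> (12,0) [heading=0, draw]
  PU: pen up
  REPEAT 3 [
    -- iteration 1/3 --
    FD 12: (12,0) -> (24,0) [heading=0, move]
    FD 7: (24,0) -> (31,0) [heading=0, move]
    -- iteration 2/3 --
    FD 12: (31,0) -> (43,0) [heading=0, move]
    FD 7: (43,0) -> (50,0) [heading=0, move]
    -- iteration 3/3 --
    FD 12: (50,0) -> (62,0) [heading=0, move]
    FD 7: (62,0) -> (69,0) [heading=0, move]
  ]
  -- iteration 2/4 --
  PD: pen down
  FD 12: (69,0) -> (81,0) [heading=0, draw]
  PU: pen up
  REPEAT 3 [
    -- iteration 1/3 --
    FD 12: (81,0) -> (93,0) [heading=0, move]
    FD 7: (93,0) -> (100,0) [heading=0, move]
    -- iteration 2/3 --
    FD 12: (100,0) -> (112,0) [heading=0, move]
    FD 7: (112,0) -> (119,0) [heading=0, move]
    -- iteration 3/3 --
    FD 12: (119,0) -> (131,0) [heading=0, move]
    FD 7: (131,0) -> (138,0) [heading=0, move]
  ]
  -- iteration 3/4 --
  PD: pen down
  FD 12: (138,0) -> (150,0) [heading=0, draw]
  PU: pen up
  REPEAT 3 [
    -- iteration 1/3 --
    FD 12: (150,0) -> (162,0) [heading=0, move]
    FD 7: (162,0) -> (169,0) [heading=0, move]
    -- iteration 2/3 --
    FD 12: (169,0) -> (181,0) [heading=0, move]
    FD 7: (181,0) -> (188,0) [heading=0, move]
    -- iteration 3/3 --
    FD 12: (188,0) -> (200,0) [heading=0, move]
    FD 7: (200,0) -> (207,0) [heading=0, move]
  ]
  -- iteration 4/4 --
  PD: pen down
  FD 12: (207,0) -> (219,0) [heading=0, draw]
  PU: pen up
  REPEAT 3 [
    -- iteration 1/3 --
    FD 12: (219,0) -> (231,0) [heading=0, move]
    FD 7: (231,0) -> (238,0) [heading=0, move]
    -- iteration 2/3 --
    FD 12: (238,0) -> (250,0) [heading=0, move]
    FD 7: (250,0) -> (257,0) [heading=0, move]
    -- iteration 3/3 --
    FD 12: (257,0) -> (269,0) [heading=0, move]
    FD 7: (269,0) -> (276,0) [heading=0, move]
  ]
]
FD 7: (276,0) -> (283,0) [heading=0, move]
PD: pen down
Final: pos=(283,0), heading=0, 4 segment(s) drawn

Segment lengths:
  seg 1: (0,0) -> (12,0), length = 12
  seg 2: (69,0) -> (81,0), length = 12
  seg 3: (138,0) -> (150,0), length = 12
  seg 4: (207,0) -> (219,0), length = 12
Total = 48

Answer: 48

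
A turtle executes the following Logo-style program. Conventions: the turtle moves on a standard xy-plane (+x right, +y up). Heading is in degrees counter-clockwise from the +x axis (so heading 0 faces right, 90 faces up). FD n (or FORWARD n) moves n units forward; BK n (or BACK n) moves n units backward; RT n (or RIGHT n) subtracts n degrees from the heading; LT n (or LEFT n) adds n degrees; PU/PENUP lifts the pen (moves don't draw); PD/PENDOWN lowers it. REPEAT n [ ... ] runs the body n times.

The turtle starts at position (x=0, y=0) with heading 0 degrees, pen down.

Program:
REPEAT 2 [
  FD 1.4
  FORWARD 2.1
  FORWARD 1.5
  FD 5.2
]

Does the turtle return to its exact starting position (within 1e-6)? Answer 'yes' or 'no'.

Executing turtle program step by step:
Start: pos=(0,0), heading=0, pen down
REPEAT 2 [
  -- iteration 1/2 --
  FD 1.4: (0,0) -> (1.4,0) [heading=0, draw]
  FD 2.1: (1.4,0) -> (3.5,0) [heading=0, draw]
  FD 1.5: (3.5,0) -> (5,0) [heading=0, draw]
  FD 5.2: (5,0) -> (10.2,0) [heading=0, draw]
  -- iteration 2/2 --
  FD 1.4: (10.2,0) -> (11.6,0) [heading=0, draw]
  FD 2.1: (11.6,0) -> (13.7,0) [heading=0, draw]
  FD 1.5: (13.7,0) -> (15.2,0) [heading=0, draw]
  FD 5.2: (15.2,0) -> (20.4,0) [heading=0, draw]
]
Final: pos=(20.4,0), heading=0, 8 segment(s) drawn

Start position: (0, 0)
Final position: (20.4, 0)
Distance = 20.4; >= 1e-6 -> NOT closed

Answer: no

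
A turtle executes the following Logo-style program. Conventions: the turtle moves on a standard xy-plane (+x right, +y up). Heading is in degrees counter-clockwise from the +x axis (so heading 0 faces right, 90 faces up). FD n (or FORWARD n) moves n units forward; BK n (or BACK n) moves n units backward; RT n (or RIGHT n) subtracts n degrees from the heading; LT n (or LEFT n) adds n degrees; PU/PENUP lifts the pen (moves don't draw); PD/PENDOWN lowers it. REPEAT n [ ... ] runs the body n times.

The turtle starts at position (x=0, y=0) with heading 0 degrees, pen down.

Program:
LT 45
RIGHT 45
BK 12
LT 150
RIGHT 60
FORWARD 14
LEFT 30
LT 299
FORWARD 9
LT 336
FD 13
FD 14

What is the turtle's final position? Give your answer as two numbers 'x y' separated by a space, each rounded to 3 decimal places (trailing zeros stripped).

Executing turtle program step by step:
Start: pos=(0,0), heading=0, pen down
LT 45: heading 0 -> 45
RT 45: heading 45 -> 0
BK 12: (0,0) -> (-12,0) [heading=0, draw]
LT 150: heading 0 -> 150
RT 60: heading 150 -> 90
FD 14: (-12,0) -> (-12,14) [heading=90, draw]
LT 30: heading 90 -> 120
LT 299: heading 120 -> 59
FD 9: (-12,14) -> (-7.365,21.715) [heading=59, draw]
LT 336: heading 59 -> 35
FD 13: (-7.365,21.715) -> (3.284,29.171) [heading=35, draw]
FD 14: (3.284,29.171) -> (14.752,37.201) [heading=35, draw]
Final: pos=(14.752,37.201), heading=35, 5 segment(s) drawn

Answer: 14.752 37.201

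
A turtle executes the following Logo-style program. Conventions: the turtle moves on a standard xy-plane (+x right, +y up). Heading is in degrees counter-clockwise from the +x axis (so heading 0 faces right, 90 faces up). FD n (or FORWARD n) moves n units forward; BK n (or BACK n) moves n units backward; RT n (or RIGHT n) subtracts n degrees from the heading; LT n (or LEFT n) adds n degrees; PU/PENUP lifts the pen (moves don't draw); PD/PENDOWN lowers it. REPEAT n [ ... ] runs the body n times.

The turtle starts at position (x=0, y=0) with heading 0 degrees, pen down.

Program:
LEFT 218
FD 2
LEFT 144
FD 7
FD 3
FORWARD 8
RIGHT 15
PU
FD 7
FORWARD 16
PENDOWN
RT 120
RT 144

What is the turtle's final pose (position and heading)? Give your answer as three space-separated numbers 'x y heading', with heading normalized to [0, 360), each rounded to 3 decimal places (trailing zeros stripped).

Executing turtle program step by step:
Start: pos=(0,0), heading=0, pen down
LT 218: heading 0 -> 218
FD 2: (0,0) -> (-1.576,-1.231) [heading=218, draw]
LT 144: heading 218 -> 2
FD 7: (-1.576,-1.231) -> (5.42,-0.987) [heading=2, draw]
FD 3: (5.42,-0.987) -> (8.418,-0.882) [heading=2, draw]
FD 8: (8.418,-0.882) -> (16.413,-0.603) [heading=2, draw]
RT 15: heading 2 -> 347
PU: pen up
FD 7: (16.413,-0.603) -> (23.234,-2.178) [heading=347, move]
FD 16: (23.234,-2.178) -> (38.824,-5.777) [heading=347, move]
PD: pen down
RT 120: heading 347 -> 227
RT 144: heading 227 -> 83
Final: pos=(38.824,-5.777), heading=83, 4 segment(s) drawn

Answer: 38.824 -5.777 83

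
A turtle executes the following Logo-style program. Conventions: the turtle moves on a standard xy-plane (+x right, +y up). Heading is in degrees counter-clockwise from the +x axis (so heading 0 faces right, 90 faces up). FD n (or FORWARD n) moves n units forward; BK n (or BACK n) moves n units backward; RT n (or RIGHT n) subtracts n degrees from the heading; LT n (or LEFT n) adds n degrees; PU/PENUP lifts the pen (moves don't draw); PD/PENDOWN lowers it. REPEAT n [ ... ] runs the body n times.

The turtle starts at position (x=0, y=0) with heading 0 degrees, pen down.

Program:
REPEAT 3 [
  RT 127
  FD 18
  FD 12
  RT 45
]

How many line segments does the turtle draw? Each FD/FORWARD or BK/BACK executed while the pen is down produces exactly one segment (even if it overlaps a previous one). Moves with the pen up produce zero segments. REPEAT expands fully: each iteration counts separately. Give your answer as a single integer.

Executing turtle program step by step:
Start: pos=(0,0), heading=0, pen down
REPEAT 3 [
  -- iteration 1/3 --
  RT 127: heading 0 -> 233
  FD 18: (0,0) -> (-10.833,-14.375) [heading=233, draw]
  FD 12: (-10.833,-14.375) -> (-18.054,-23.959) [heading=233, draw]
  RT 45: heading 233 -> 188
  -- iteration 2/3 --
  RT 127: heading 188 -> 61
  FD 18: (-18.054,-23.959) -> (-9.328,-8.216) [heading=61, draw]
  FD 12: (-9.328,-8.216) -> (-3.51,2.28) [heading=61, draw]
  RT 45: heading 61 -> 16
  -- iteration 3/3 --
  RT 127: heading 16 -> 249
  FD 18: (-3.51,2.28) -> (-9.961,-14.525) [heading=249, draw]
  FD 12: (-9.961,-14.525) -> (-14.261,-25.728) [heading=249, draw]
  RT 45: heading 249 -> 204
]
Final: pos=(-14.261,-25.728), heading=204, 6 segment(s) drawn
Segments drawn: 6

Answer: 6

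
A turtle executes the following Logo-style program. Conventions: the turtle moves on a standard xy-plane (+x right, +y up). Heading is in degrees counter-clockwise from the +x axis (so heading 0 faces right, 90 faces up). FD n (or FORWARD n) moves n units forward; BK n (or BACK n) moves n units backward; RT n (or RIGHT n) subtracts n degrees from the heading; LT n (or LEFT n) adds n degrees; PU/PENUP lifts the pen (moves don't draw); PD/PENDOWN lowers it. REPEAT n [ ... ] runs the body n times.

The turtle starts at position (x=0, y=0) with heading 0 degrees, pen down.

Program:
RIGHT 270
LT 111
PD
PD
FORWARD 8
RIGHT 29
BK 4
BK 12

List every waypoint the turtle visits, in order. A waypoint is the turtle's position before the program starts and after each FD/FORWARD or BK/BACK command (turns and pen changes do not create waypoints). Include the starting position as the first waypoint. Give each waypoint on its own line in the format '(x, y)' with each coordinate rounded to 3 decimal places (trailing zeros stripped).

Executing turtle program step by step:
Start: pos=(0,0), heading=0, pen down
RT 270: heading 0 -> 90
LT 111: heading 90 -> 201
PD: pen down
PD: pen down
FD 8: (0,0) -> (-7.469,-2.867) [heading=201, draw]
RT 29: heading 201 -> 172
BK 4: (-7.469,-2.867) -> (-3.508,-3.424) [heading=172, draw]
BK 12: (-3.508,-3.424) -> (8.376,-5.094) [heading=172, draw]
Final: pos=(8.376,-5.094), heading=172, 3 segment(s) drawn
Waypoints (4 total):
(0, 0)
(-7.469, -2.867)
(-3.508, -3.424)
(8.376, -5.094)

Answer: (0, 0)
(-7.469, -2.867)
(-3.508, -3.424)
(8.376, -5.094)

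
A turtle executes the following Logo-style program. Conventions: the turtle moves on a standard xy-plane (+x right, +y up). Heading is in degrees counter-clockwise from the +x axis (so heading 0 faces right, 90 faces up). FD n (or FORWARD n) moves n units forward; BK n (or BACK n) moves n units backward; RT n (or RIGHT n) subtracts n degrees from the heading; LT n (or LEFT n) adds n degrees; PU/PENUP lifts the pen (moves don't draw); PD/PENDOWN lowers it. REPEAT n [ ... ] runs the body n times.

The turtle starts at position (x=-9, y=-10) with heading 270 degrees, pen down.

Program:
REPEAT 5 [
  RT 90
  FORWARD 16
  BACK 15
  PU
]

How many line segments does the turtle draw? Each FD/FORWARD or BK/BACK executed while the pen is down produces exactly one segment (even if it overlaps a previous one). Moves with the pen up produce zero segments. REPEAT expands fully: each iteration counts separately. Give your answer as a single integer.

Answer: 2

Derivation:
Executing turtle program step by step:
Start: pos=(-9,-10), heading=270, pen down
REPEAT 5 [
  -- iteration 1/5 --
  RT 90: heading 270 -> 180
  FD 16: (-9,-10) -> (-25,-10) [heading=180, draw]
  BK 15: (-25,-10) -> (-10,-10) [heading=180, draw]
  PU: pen up
  -- iteration 2/5 --
  RT 90: heading 180 -> 90
  FD 16: (-10,-10) -> (-10,6) [heading=90, move]
  BK 15: (-10,6) -> (-10,-9) [heading=90, move]
  PU: pen up
  -- iteration 3/5 --
  RT 90: heading 90 -> 0
  FD 16: (-10,-9) -> (6,-9) [heading=0, move]
  BK 15: (6,-9) -> (-9,-9) [heading=0, move]
  PU: pen up
  -- iteration 4/5 --
  RT 90: heading 0 -> 270
  FD 16: (-9,-9) -> (-9,-25) [heading=270, move]
  BK 15: (-9,-25) -> (-9,-10) [heading=270, move]
  PU: pen up
  -- iteration 5/5 --
  RT 90: heading 270 -> 180
  FD 16: (-9,-10) -> (-25,-10) [heading=180, move]
  BK 15: (-25,-10) -> (-10,-10) [heading=180, move]
  PU: pen up
]
Final: pos=(-10,-10), heading=180, 2 segment(s) drawn
Segments drawn: 2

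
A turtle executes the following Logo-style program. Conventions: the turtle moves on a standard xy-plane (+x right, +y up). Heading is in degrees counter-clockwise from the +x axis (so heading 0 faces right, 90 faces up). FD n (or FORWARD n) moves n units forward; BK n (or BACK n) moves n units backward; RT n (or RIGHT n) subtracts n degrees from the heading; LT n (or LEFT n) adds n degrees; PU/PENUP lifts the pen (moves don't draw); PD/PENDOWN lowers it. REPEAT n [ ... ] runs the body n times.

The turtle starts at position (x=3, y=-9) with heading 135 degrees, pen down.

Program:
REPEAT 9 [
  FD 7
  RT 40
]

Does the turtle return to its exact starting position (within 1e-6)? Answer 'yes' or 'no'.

Executing turtle program step by step:
Start: pos=(3,-9), heading=135, pen down
REPEAT 9 [
  -- iteration 1/9 --
  FD 7: (3,-9) -> (-1.95,-4.05) [heading=135, draw]
  RT 40: heading 135 -> 95
  -- iteration 2/9 --
  FD 7: (-1.95,-4.05) -> (-2.56,2.923) [heading=95, draw]
  RT 40: heading 95 -> 55
  -- iteration 3/9 --
  FD 7: (-2.56,2.923) -> (1.455,8.657) [heading=55, draw]
  RT 40: heading 55 -> 15
  -- iteration 4/9 --
  FD 7: (1.455,8.657) -> (8.217,10.469) [heading=15, draw]
  RT 40: heading 15 -> 335
  -- iteration 5/9 --
  FD 7: (8.217,10.469) -> (14.561,7.511) [heading=335, draw]
  RT 40: heading 335 -> 295
  -- iteration 6/9 --
  FD 7: (14.561,7.511) -> (17.519,1.166) [heading=295, draw]
  RT 40: heading 295 -> 255
  -- iteration 7/9 --
  FD 7: (17.519,1.166) -> (15.707,-5.595) [heading=255, draw]
  RT 40: heading 255 -> 215
  -- iteration 8/9 --
  FD 7: (15.707,-5.595) -> (9.973,-9.61) [heading=215, draw]
  RT 40: heading 215 -> 175
  -- iteration 9/9 --
  FD 7: (9.973,-9.61) -> (3,-9) [heading=175, draw]
  RT 40: heading 175 -> 135
]
Final: pos=(3,-9), heading=135, 9 segment(s) drawn

Start position: (3, -9)
Final position: (3, -9)
Distance = 0; < 1e-6 -> CLOSED

Answer: yes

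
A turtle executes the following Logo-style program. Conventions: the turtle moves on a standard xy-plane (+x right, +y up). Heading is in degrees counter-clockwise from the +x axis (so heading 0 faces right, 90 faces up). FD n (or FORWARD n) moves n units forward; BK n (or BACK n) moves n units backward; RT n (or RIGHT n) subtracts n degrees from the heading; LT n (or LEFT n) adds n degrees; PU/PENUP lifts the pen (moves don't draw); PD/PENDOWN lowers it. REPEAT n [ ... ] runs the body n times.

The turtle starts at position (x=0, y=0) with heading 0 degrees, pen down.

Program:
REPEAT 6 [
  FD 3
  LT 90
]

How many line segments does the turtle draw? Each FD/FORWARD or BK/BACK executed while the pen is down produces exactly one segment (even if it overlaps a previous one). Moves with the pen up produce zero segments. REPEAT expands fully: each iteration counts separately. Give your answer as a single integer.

Executing turtle program step by step:
Start: pos=(0,0), heading=0, pen down
REPEAT 6 [
  -- iteration 1/6 --
  FD 3: (0,0) -> (3,0) [heading=0, draw]
  LT 90: heading 0 -> 90
  -- iteration 2/6 --
  FD 3: (3,0) -> (3,3) [heading=90, draw]
  LT 90: heading 90 -> 180
  -- iteration 3/6 --
  FD 3: (3,3) -> (0,3) [heading=180, draw]
  LT 90: heading 180 -> 270
  -- iteration 4/6 --
  FD 3: (0,3) -> (0,0) [heading=270, draw]
  LT 90: heading 270 -> 0
  -- iteration 5/6 --
  FD 3: (0,0) -> (3,0) [heading=0, draw]
  LT 90: heading 0 -> 90
  -- iteration 6/6 --
  FD 3: (3,0) -> (3,3) [heading=90, draw]
  LT 90: heading 90 -> 180
]
Final: pos=(3,3), heading=180, 6 segment(s) drawn
Segments drawn: 6

Answer: 6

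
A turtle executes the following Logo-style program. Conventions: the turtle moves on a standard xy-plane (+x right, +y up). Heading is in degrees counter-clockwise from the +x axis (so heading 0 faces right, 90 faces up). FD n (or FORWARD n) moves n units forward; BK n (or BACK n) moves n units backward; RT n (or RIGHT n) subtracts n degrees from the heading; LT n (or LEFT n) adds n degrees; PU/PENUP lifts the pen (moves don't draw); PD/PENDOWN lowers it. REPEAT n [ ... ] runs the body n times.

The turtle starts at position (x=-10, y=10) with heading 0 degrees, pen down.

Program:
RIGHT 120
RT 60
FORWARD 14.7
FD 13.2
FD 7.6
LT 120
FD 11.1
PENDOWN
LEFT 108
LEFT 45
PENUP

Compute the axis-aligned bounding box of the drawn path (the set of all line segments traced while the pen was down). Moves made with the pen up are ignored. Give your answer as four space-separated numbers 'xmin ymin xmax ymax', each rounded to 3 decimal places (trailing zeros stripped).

Executing turtle program step by step:
Start: pos=(-10,10), heading=0, pen down
RT 120: heading 0 -> 240
RT 60: heading 240 -> 180
FD 14.7: (-10,10) -> (-24.7,10) [heading=180, draw]
FD 13.2: (-24.7,10) -> (-37.9,10) [heading=180, draw]
FD 7.6: (-37.9,10) -> (-45.5,10) [heading=180, draw]
LT 120: heading 180 -> 300
FD 11.1: (-45.5,10) -> (-39.95,0.387) [heading=300, draw]
PD: pen down
LT 108: heading 300 -> 48
LT 45: heading 48 -> 93
PU: pen up
Final: pos=(-39.95,0.387), heading=93, 4 segment(s) drawn

Segment endpoints: x in {-45.5, -39.95, -37.9, -24.7, -10}, y in {0.387, 10, 10, 10, 10}
xmin=-45.5, ymin=0.387, xmax=-10, ymax=10

Answer: -45.5 0.387 -10 10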